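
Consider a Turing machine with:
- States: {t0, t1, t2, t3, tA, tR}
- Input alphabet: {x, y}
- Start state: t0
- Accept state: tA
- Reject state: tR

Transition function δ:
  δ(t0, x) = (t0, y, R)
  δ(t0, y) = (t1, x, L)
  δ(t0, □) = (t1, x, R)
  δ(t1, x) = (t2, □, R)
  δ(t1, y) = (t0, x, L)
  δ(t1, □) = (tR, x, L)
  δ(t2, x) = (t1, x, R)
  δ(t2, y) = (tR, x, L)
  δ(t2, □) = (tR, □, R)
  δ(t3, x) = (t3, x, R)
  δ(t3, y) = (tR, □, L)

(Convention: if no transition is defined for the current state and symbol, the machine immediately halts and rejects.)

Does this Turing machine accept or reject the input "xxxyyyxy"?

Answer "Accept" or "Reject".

Execution trace:
Initial: [t0]xxxyyyxy
Step 1: δ(t0, x) = (t0, y, R) → y[t0]xxyyyxy
Step 2: δ(t0, x) = (t0, y, R) → yy[t0]xyyyxy
Step 3: δ(t0, x) = (t0, y, R) → yyy[t0]yyyxy
Step 4: δ(t0, y) = (t1, x, L) → yy[t1]yxyyxy
Step 5: δ(t1, y) = (t0, x, L) → y[t0]yxxyyxy
Step 6: δ(t0, y) = (t1, x, L) → [t1]yxxxyyxy
Step 7: δ(t1, y) = (t0, x, L) → [t0]□xxxxyyxy
Step 8: δ(t0, □) = (t1, x, R) → x[t1]xxxxyyxy
Step 9: δ(t1, x) = (t2, □, R) → x□[t2]xxxyyxy
Step 10: δ(t2, x) = (t1, x, R) → x□x[t1]xxyyxy
Step 11: δ(t1, x) = (t2, □, R) → x□x□[t2]xyyxy
Step 12: δ(t2, x) = (t1, x, R) → x□x□x[t1]yyxy
Step 13: δ(t1, y) = (t0, x, L) → x□x□[t0]xxyxy
Step 14: δ(t0, x) = (t0, y, R) → x□x□y[t0]xyxy
Step 15: δ(t0, x) = (t0, y, R) → x□x□yy[t0]yxy
Step 16: δ(t0, y) = (t1, x, L) → x□x□y[t1]yxxy
Step 17: δ(t1, y) = (t0, x, L) → x□x□[t0]yxxxy
Step 18: δ(t0, y) = (t1, x, L) → x□x[t1]□xxxxy
Step 19: δ(t1, □) = (tR, x, L) → x□[tR]xxxxxxy

The machine reaches the reject state tR and halts.

Answer: Reject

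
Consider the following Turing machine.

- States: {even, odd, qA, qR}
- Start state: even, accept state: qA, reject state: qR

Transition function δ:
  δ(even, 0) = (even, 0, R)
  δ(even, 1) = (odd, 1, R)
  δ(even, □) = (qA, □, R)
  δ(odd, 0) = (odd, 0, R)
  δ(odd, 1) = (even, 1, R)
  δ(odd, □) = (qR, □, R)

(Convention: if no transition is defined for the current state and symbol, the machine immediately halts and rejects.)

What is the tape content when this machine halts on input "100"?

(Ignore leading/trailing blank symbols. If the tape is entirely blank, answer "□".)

Execution trace:
Initial: [even]100
Step 1: δ(even, 1) = (odd, 1, R) → 1[odd]00
Step 2: δ(odd, 0) = (odd, 0, R) → 10[odd]0
Step 3: δ(odd, 0) = (odd, 0, R) → 100[odd]□
Step 4: δ(odd, □) = (qR, □, R) → 100□[qR]□

The machine reaches the reject state qR and halts.

Final tape (ignoring leading/trailing blanks): 100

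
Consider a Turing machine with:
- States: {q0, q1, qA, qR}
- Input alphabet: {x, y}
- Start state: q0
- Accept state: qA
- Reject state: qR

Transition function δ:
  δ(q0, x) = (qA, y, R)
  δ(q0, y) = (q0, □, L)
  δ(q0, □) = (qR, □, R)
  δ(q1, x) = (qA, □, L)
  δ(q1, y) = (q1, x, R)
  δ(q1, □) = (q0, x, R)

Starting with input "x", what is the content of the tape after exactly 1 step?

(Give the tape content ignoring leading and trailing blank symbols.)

Execution trace:
Initial: [q0]x
Step 1: δ(q0, x) = (qA, y, R) → y[qA]□

The machine reaches the accept state qA and halts.

After 1 step, the tape (ignoring leading/trailing blanks) is: y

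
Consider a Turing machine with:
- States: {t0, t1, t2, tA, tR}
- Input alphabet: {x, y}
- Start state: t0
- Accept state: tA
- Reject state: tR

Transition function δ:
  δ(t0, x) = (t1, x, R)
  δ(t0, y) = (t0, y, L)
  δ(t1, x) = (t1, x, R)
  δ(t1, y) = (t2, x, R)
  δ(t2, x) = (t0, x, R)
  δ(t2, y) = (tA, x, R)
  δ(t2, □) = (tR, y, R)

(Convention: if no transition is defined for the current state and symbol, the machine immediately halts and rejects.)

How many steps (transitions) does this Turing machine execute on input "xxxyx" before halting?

Execution trace:
Initial: [t0]xxxyx
Step 1: δ(t0, x) = (t1, x, R) → x[t1]xxyx
Step 2: δ(t1, x) = (t1, x, R) → xx[t1]xyx
Step 3: δ(t1, x) = (t1, x, R) → xxx[t1]yx
Step 4: δ(t1, y) = (t2, x, R) → xxxx[t2]x
Step 5: δ(t2, x) = (t0, x, R) → xxxxx[t0]□

No transition is defined for δ(t0, □). By convention the machine halts and rejects.

The machine executed 5 steps before halting.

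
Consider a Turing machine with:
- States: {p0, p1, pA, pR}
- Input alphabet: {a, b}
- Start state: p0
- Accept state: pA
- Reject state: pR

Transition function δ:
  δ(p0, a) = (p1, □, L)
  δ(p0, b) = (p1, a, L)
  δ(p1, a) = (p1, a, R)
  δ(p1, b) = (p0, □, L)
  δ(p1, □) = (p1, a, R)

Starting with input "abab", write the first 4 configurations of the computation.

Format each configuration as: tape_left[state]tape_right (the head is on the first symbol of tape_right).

Transitions applied:
Step 1: δ(p0, a) = (p1, □, L)
Step 2: δ(p1, □) = (p1, a, R)
Step 3: δ(p1, □) = (p1, a, R)

The first 4 configurations are:
[p0]abab ⊢ [p1]□□bab ⊢ a[p1]□bab ⊢ aa[p1]bab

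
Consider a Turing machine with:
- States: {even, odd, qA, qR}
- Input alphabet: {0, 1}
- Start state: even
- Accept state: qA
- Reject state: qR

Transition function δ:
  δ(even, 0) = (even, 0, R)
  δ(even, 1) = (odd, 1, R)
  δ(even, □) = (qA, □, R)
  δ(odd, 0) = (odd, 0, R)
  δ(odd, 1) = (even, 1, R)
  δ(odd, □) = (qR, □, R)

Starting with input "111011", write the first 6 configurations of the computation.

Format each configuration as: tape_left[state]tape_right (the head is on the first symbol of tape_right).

Transitions applied:
Step 1: δ(even, 1) = (odd, 1, R)
Step 2: δ(odd, 1) = (even, 1, R)
Step 3: δ(even, 1) = (odd, 1, R)
Step 4: δ(odd, 0) = (odd, 0, R)
Step 5: δ(odd, 1) = (even, 1, R)

The first 6 configurations are:
[even]111011 ⊢ 1[odd]11011 ⊢ 11[even]1011 ⊢ 111[odd]011 ⊢ 1110[odd]11 ⊢ 11101[even]1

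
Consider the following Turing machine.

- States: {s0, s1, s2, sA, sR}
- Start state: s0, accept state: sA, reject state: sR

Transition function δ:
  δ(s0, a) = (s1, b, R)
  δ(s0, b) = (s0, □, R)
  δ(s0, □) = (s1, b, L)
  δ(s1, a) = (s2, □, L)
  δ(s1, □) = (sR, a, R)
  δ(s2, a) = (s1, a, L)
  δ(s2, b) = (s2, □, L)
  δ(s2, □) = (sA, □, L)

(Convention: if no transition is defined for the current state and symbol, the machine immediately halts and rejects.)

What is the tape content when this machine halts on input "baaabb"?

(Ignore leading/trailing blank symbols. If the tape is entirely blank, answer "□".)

Execution trace:
Initial: [s0]baaabb
Step 1: δ(s0, b) = (s0, □, R) → □[s0]aaabb
Step 2: δ(s0, a) = (s1, b, R) → □b[s1]aabb
Step 3: δ(s1, a) = (s2, □, L) → □[s2]b□abb
Step 4: δ(s2, b) = (s2, □, L) → [s2]□□□abb
Step 5: δ(s2, □) = (sA, □, L) → [sA]□□□□abb

The machine reaches the accept state sA and halts.

Final tape (ignoring leading/trailing blanks): abb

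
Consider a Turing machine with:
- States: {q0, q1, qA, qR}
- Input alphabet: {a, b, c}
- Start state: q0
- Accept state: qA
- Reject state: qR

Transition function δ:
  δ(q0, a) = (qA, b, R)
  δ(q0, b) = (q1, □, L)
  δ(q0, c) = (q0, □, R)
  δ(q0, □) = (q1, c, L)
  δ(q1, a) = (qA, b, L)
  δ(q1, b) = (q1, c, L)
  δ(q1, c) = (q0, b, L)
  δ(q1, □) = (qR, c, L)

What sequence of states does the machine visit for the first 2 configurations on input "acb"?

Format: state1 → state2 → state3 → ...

Execution trace:
Initial: [q0]acb
Step 1: δ(q0, a) = (qA, b, R) → b[qA]cb

The machine reaches the accept state qA and halts.

State sequence: q0 → qA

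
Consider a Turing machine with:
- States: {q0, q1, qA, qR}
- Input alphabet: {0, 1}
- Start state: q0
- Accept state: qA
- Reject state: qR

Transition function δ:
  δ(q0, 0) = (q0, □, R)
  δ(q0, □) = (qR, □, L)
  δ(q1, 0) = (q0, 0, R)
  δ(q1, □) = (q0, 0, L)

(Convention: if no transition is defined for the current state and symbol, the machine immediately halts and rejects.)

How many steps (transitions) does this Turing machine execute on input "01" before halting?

Execution trace:
Initial: [q0]01
Step 1: δ(q0, 0) = (q0, □, R) → □[q0]1

No transition is defined for δ(q0, 1). By convention the machine halts and rejects.

The machine executed 1 step before halting.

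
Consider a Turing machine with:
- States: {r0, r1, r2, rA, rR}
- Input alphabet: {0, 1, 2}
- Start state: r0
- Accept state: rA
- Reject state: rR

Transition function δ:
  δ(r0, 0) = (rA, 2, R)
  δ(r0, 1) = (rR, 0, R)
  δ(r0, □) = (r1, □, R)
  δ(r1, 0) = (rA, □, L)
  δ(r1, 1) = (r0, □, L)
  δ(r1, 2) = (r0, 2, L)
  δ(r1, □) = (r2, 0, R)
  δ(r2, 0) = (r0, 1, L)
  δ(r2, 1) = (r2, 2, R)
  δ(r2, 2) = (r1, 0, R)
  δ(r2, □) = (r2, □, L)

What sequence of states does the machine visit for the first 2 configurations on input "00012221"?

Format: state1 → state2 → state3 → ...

Execution trace:
Initial: [r0]00012221
Step 1: δ(r0, 0) = (rA, 2, R) → 2[rA]0012221

The machine reaches the accept state rA and halts.

State sequence: r0 → rA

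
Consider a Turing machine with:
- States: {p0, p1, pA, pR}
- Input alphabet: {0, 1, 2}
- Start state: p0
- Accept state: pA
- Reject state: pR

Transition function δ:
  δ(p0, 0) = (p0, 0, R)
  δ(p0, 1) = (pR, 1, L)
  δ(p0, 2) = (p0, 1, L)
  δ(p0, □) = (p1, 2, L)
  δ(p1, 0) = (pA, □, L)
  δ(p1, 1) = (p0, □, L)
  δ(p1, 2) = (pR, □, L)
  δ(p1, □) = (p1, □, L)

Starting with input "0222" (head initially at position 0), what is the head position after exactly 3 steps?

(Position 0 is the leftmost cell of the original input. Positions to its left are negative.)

Execution trace (head position shown):
Step 0: [p0]0222  (head at position 0)
Step 1: move right → 0[p0]222  (head at position 1)
Step 2: move left → [p0]0122  (head at position 0)
Step 3: move right → 0[p0]122  (head at position 1)

After 3 steps, the head is at position 1.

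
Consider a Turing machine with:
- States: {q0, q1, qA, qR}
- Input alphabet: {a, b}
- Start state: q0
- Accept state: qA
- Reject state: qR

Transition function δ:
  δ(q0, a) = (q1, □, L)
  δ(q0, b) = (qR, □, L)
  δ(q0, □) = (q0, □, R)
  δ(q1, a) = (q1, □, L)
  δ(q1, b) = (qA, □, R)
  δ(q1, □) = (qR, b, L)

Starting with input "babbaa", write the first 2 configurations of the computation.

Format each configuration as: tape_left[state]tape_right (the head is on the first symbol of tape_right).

Transitions applied:
Step 1: δ(q0, b) = (qR, □, L)

The first 2 configurations are:
[q0]babbaa ⊢ [qR]□□abbaa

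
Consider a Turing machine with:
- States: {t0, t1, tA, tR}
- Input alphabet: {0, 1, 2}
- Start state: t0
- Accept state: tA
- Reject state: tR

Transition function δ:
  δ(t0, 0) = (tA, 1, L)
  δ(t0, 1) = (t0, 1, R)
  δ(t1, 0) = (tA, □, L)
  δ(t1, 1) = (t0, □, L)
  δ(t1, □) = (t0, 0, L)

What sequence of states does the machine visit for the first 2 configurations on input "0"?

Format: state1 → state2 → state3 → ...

Execution trace:
Initial: [t0]0
Step 1: δ(t0, 0) = (tA, 1, L) → [tA]□1

The machine reaches the accept state tA and halts.

State sequence: t0 → tA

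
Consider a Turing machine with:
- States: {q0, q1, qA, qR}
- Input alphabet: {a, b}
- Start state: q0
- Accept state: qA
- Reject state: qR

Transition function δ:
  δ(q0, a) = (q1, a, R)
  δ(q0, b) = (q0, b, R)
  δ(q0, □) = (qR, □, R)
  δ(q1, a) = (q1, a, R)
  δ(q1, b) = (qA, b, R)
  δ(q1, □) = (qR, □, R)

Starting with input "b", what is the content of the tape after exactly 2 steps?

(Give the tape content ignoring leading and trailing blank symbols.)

Execution trace:
Initial: [q0]b
Step 1: δ(q0, b) = (q0, b, R) → b[q0]□
Step 2: δ(q0, □) = (qR, □, R) → b□[qR]□

The machine reaches the reject state qR and halts.

After 2 steps, the tape (ignoring leading/trailing blanks) is: b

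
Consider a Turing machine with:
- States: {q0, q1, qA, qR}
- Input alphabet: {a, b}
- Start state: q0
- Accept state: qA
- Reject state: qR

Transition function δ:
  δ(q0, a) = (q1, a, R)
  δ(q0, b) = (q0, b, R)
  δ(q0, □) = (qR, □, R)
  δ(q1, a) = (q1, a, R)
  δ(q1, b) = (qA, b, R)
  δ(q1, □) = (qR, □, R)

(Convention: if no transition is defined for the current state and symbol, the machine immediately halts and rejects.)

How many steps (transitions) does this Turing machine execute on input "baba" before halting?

Execution trace:
Initial: [q0]baba
Step 1: δ(q0, b) = (q0, b, R) → b[q0]aba
Step 2: δ(q0, a) = (q1, a, R) → ba[q1]ba
Step 3: δ(q1, b) = (qA, b, R) → bab[qA]a

The machine reaches the accept state qA and halts.

The machine executed 3 steps before halting.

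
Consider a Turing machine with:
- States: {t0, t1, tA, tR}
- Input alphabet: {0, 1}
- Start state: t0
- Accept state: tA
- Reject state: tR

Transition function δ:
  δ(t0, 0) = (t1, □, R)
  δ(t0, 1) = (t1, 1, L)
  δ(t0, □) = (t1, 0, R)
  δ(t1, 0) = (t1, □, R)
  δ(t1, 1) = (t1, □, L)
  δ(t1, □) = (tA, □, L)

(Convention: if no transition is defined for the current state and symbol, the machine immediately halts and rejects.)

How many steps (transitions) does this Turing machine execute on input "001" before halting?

Execution trace:
Initial: [t0]001
Step 1: δ(t0, 0) = (t1, □, R) → □[t1]01
Step 2: δ(t1, 0) = (t1, □, R) → □□[t1]1
Step 3: δ(t1, 1) = (t1, □, L) → □[t1]□□
Step 4: δ(t1, □) = (tA, □, L) → [tA]□□□

The machine reaches the accept state tA and halts.

The machine executed 4 steps before halting.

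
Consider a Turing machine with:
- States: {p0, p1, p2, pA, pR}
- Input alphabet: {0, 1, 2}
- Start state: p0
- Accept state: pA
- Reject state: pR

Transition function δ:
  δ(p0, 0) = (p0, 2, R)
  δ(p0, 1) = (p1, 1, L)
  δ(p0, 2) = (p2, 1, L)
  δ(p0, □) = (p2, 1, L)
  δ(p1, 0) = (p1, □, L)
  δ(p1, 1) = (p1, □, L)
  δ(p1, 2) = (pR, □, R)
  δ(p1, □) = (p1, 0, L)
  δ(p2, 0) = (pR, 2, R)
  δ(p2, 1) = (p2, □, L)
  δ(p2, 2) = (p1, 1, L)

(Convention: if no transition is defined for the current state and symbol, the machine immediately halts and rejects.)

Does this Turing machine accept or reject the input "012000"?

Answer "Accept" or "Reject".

Execution trace:
Initial: [p0]012000
Step 1: δ(p0, 0) = (p0, 2, R) → 2[p0]12000
Step 2: δ(p0, 1) = (p1, 1, L) → [p1]212000
Step 3: δ(p1, 2) = (pR, □, R) → □[pR]12000

The machine reaches the reject state pR and halts.

Answer: Reject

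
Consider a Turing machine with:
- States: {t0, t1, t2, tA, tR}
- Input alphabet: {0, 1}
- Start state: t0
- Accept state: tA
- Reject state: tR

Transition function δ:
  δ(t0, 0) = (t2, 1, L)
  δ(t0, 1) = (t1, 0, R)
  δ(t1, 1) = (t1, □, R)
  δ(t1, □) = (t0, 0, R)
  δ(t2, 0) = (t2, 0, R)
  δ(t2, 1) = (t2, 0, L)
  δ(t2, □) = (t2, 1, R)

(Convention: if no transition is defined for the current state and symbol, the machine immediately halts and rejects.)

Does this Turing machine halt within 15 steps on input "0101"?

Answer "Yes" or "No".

Execution trace:
Initial: [t0]0101
Step 1: δ(t0, 0) = (t2, 1, L) → [t2]□1101
Step 2: δ(t2, □) = (t2, 1, R) → 1[t2]1101
Step 3: δ(t2, 1) = (t2, 0, L) → [t2]10101
Step 4: δ(t2, 1) = (t2, 0, L) → [t2]□00101
Step 5: δ(t2, □) = (t2, 1, R) → 1[t2]00101
Step 6: δ(t2, 0) = (t2, 0, R) → 10[t2]0101
Step 7: δ(t2, 0) = (t2, 0, R) → 100[t2]101
Step 8: δ(t2, 1) = (t2, 0, L) → 10[t2]0001
Step 9: δ(t2, 0) = (t2, 0, R) → 100[t2]001
Step 10: δ(t2, 0) = (t2, 0, R) → 1000[t2]01
Step 11: δ(t2, 0) = (t2, 0, R) → 10000[t2]1
Step 12: δ(t2, 1) = (t2, 0, L) → 1000[t2]00
Step 13: δ(t2, 0) = (t2, 0, R) → 10000[t2]0
Step 14: δ(t2, 0) = (t2, 0, R) → 100000[t2]□
Step 15: δ(t2, □) = (t2, 1, R) → 1000001[t2]□

The machine has not reached a halting state after 15 steps.
The machine did not halt within the 15-step bound.

Answer: No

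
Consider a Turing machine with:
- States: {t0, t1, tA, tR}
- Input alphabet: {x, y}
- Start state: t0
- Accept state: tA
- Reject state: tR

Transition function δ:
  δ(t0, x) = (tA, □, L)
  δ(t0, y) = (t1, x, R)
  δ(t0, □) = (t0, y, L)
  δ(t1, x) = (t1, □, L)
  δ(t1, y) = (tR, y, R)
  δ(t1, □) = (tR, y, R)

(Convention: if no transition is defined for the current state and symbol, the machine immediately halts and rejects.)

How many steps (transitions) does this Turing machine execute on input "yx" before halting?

Execution trace:
Initial: [t0]yx
Step 1: δ(t0, y) = (t1, x, R) → x[t1]x
Step 2: δ(t1, x) = (t1, □, L) → [t1]x□
Step 3: δ(t1, x) = (t1, □, L) → [t1]□□□
Step 4: δ(t1, □) = (tR, y, R) → y[tR]□□

The machine reaches the reject state tR and halts.

The machine executed 4 steps before halting.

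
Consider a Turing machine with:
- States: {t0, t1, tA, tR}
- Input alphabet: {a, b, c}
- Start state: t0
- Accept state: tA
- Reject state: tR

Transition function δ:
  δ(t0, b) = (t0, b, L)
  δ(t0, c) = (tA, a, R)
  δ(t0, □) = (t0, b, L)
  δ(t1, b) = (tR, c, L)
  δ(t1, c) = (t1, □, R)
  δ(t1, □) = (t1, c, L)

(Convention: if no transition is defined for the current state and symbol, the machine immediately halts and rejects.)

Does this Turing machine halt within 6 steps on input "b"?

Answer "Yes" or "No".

Execution trace:
Initial: [t0]b
Step 1: δ(t0, b) = (t0, b, L) → [t0]□b
Step 2: δ(t0, □) = (t0, b, L) → [t0]□bb
Step 3: δ(t0, □) = (t0, b, L) → [t0]□bbb
Step 4: δ(t0, □) = (t0, b, L) → [t0]□bbbb
Step 5: δ(t0, □) = (t0, b, L) → [t0]□bbbbb
Step 6: δ(t0, □) = (t0, b, L) → [t0]□bbbbbb

The machine has not reached a halting state after 6 steps.
The machine did not halt within the 6-step bound.

Answer: No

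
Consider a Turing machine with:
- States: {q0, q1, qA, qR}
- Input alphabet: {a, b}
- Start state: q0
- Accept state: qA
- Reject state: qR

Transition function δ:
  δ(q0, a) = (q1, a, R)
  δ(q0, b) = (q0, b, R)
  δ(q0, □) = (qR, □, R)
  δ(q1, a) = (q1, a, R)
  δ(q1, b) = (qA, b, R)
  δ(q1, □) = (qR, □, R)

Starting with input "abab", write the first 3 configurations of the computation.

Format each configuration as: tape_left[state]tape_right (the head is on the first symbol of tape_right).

Transitions applied:
Step 1: δ(q0, a) = (q1, a, R)
Step 2: δ(q1, b) = (qA, b, R)

The first 3 configurations are:
[q0]abab ⊢ a[q1]bab ⊢ ab[qA]ab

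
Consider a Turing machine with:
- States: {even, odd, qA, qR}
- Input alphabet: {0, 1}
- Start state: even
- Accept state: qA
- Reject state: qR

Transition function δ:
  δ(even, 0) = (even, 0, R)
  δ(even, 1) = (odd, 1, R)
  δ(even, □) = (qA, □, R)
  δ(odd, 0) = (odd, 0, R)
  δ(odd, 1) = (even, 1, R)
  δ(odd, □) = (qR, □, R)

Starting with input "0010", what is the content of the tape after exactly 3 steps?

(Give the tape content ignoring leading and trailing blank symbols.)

Execution trace:
Initial: [even]0010
Step 1: δ(even, 0) = (even, 0, R) → 0[even]010
Step 2: δ(even, 0) = (even, 0, R) → 00[even]10
Step 3: δ(even, 1) = (odd, 1, R) → 001[odd]0

After 3 steps, the tape (ignoring leading/trailing blanks) is: 0010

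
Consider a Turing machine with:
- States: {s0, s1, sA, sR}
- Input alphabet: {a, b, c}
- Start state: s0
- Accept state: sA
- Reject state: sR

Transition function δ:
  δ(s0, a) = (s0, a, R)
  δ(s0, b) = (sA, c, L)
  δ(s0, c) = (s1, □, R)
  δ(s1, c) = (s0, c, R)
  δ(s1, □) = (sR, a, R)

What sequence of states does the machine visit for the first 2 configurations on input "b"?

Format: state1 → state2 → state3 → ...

Execution trace:
Initial: [s0]b
Step 1: δ(s0, b) = (sA, c, L) → [sA]□c

The machine reaches the accept state sA and halts.

State sequence: s0 → sA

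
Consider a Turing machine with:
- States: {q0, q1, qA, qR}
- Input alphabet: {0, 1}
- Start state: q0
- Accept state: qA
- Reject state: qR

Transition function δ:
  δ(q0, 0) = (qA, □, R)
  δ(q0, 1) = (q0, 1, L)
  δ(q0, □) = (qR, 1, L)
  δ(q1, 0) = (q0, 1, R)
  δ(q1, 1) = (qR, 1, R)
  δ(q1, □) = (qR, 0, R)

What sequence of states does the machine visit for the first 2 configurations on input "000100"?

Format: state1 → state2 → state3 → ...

Execution trace:
Initial: [q0]000100
Step 1: δ(q0, 0) = (qA, □, R) → □[qA]00100

The machine reaches the accept state qA and halts.

State sequence: q0 → qA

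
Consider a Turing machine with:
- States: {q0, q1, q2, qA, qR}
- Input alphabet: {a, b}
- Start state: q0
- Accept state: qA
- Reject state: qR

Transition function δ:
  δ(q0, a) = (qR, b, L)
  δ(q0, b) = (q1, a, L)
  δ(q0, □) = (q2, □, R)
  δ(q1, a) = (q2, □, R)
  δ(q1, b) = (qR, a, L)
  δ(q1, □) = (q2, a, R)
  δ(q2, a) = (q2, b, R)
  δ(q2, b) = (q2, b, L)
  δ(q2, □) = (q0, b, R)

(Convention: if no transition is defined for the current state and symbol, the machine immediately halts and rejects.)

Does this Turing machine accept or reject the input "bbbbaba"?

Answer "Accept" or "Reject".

Execution trace:
Initial: [q0]bbbbaba
Step 1: δ(q0, b) = (q1, a, L) → [q1]□abbbaba
Step 2: δ(q1, □) = (q2, a, R) → a[q2]abbbaba
Step 3: δ(q2, a) = (q2, b, R) → ab[q2]bbbaba
Step 4: δ(q2, b) = (q2, b, L) → a[q2]bbbbaba
Step 5: δ(q2, b) = (q2, b, L) → [q2]abbbbaba
Step 6: δ(q2, a) = (q2, b, R) → b[q2]bbbbaba
Step 7: δ(q2, b) = (q2, b, L) → [q2]bbbbbaba
Step 8: δ(q2, b) = (q2, b, L) → [q2]□bbbbbaba
Step 9: δ(q2, □) = (q0, b, R) → b[q0]bbbbbaba
Step 10: δ(q0, b) = (q1, a, L) → [q1]babbbbaba
Step 11: δ(q1, b) = (qR, a, L) → [qR]□aabbbbaba

The machine reaches the reject state qR and halts.

Answer: Reject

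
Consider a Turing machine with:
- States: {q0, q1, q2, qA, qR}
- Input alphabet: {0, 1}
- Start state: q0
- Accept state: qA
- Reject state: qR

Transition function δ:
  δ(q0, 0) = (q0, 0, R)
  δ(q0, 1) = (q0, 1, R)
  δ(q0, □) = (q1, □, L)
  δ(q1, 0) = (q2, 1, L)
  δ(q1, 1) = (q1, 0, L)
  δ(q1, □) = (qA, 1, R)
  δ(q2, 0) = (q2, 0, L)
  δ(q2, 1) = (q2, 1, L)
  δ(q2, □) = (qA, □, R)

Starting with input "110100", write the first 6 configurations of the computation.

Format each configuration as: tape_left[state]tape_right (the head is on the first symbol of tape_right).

Transitions applied:
Step 1: δ(q0, 1) = (q0, 1, R)
Step 2: δ(q0, 1) = (q0, 1, R)
Step 3: δ(q0, 0) = (q0, 0, R)
Step 4: δ(q0, 1) = (q0, 1, R)
Step 5: δ(q0, 0) = (q0, 0, R)

The first 6 configurations are:
[q0]110100 ⊢ 1[q0]10100 ⊢ 11[q0]0100 ⊢ 110[q0]100 ⊢ 1101[q0]00 ⊢ 11010[q0]0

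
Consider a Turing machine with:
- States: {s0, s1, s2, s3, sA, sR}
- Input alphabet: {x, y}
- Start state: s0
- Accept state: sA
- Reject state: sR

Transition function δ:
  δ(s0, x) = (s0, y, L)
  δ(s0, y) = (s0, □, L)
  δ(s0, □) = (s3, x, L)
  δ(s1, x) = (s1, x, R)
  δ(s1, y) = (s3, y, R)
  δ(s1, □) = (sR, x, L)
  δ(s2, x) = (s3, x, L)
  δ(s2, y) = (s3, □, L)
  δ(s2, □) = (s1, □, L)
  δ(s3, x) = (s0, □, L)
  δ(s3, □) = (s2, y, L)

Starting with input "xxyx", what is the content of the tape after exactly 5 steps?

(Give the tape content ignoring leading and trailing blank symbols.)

Execution trace:
Initial: [s0]xxyx
Step 1: δ(s0, x) = (s0, y, L) → [s0]□yxyx
Step 2: δ(s0, □) = (s3, x, L) → [s3]□xyxyx
Step 3: δ(s3, □) = (s2, y, L) → [s2]□yxyxyx
Step 4: δ(s2, □) = (s1, □, L) → [s1]□□yxyxyx
Step 5: δ(s1, □) = (sR, x, L) → [sR]□x□yxyxyx

The machine reaches the reject state sR and halts.

After 5 steps, the tape (ignoring leading/trailing blanks) is: x□yxyxyx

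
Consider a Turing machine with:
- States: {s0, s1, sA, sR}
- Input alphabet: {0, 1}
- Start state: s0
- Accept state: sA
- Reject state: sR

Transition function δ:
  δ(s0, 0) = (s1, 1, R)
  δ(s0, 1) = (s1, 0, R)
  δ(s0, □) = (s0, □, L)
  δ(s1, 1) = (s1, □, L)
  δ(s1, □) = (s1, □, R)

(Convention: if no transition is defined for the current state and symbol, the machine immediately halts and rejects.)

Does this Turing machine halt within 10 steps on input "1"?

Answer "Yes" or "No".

Execution trace:
Initial: [s0]1
Step 1: δ(s0, 1) = (s1, 0, R) → 0[s1]□
Step 2: δ(s1, □) = (s1, □, R) → 0□[s1]□
Step 3: δ(s1, □) = (s1, □, R) → 0□□[s1]□
Step 4: δ(s1, □) = (s1, □, R) → 0□□□[s1]□
Step 5: δ(s1, □) = (s1, □, R) → 0□□□□[s1]□
Step 6: δ(s1, □) = (s1, □, R) → 0□□□□□[s1]□
Step 7: δ(s1, □) = (s1, □, R) → 0□□□□□□[s1]□
Step 8: δ(s1, □) = (s1, □, R) → 0□□□□□□□[s1]□
Step 9: δ(s1, □) = (s1, □, R) → 0□□□□□□□□[s1]□
Step 10: δ(s1, □) = (s1, □, R) → 0□□□□□□□□□[s1]□

The machine has not reached a halting state after 10 steps.
The machine did not halt within the 10-step bound.

Answer: No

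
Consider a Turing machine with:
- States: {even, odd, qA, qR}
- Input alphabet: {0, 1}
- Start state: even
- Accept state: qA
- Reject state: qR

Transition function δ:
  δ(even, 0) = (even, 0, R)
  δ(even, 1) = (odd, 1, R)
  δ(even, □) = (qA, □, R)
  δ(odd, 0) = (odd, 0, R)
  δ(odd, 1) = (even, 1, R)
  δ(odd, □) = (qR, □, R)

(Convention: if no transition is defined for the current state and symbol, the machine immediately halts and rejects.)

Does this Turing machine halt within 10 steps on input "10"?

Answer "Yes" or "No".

Execution trace:
Initial: [even]10
Step 1: δ(even, 1) = (odd, 1, R) → 1[odd]0
Step 2: δ(odd, 0) = (odd, 0, R) → 10[odd]□
Step 3: δ(odd, □) = (qR, □, R) → 10□[qR]□

The machine reaches the reject state qR and halts.
The machine halted after 3 steps (within the 10-step bound).

Answer: Yes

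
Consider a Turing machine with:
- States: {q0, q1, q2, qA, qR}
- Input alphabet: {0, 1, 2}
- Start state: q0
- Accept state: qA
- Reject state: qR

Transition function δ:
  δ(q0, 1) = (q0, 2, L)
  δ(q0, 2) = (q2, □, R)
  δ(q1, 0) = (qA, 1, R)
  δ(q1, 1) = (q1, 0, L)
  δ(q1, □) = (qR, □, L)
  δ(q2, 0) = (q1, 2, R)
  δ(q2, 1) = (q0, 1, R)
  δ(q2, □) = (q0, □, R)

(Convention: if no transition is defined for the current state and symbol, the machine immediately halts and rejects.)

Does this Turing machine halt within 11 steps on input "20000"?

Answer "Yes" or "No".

Execution trace:
Initial: [q0]20000
Step 1: δ(q0, 2) = (q2, □, R) → □[q2]0000
Step 2: δ(q2, 0) = (q1, 2, R) → □2[q1]000
Step 3: δ(q1, 0) = (qA, 1, R) → □21[qA]00

The machine reaches the accept state qA and halts.
The machine halted after 3 steps (within the 11-step bound).

Answer: Yes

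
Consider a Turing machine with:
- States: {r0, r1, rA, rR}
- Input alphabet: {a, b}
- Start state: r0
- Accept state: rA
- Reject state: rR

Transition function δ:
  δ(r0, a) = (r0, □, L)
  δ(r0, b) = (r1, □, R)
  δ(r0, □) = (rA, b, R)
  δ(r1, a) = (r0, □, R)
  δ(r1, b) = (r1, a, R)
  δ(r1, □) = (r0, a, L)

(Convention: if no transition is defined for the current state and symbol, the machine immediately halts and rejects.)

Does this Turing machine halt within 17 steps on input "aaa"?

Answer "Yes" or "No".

Execution trace:
Initial: [r0]aaa
Step 1: δ(r0, a) = (r0, □, L) → [r0]□□aa
Step 2: δ(r0, □) = (rA, b, R) → b[rA]□aa

The machine reaches the accept state rA and halts.
The machine halted after 2 steps (within the 17-step bound).

Answer: Yes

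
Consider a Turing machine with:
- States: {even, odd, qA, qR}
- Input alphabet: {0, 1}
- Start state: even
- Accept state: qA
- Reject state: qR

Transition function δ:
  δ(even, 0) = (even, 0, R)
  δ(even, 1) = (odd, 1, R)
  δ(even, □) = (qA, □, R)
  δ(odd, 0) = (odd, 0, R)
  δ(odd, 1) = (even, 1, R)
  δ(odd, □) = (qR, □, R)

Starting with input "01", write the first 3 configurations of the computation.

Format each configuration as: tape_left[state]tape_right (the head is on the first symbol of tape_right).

Transitions applied:
Step 1: δ(even, 0) = (even, 0, R)
Step 2: δ(even, 1) = (odd, 1, R)

The first 3 configurations are:
[even]01 ⊢ 0[even]1 ⊢ 01[odd]□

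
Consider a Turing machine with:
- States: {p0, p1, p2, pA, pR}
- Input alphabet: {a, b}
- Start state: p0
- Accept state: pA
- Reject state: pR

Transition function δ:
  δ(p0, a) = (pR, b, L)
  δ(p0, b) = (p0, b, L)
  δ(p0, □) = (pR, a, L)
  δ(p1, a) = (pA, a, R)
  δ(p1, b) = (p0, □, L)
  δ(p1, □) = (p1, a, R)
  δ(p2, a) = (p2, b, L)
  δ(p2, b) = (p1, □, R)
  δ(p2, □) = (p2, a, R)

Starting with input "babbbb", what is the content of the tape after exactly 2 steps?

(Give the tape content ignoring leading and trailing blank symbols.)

Execution trace:
Initial: [p0]babbbb
Step 1: δ(p0, b) = (p0, b, L) → [p0]□babbbb
Step 2: δ(p0, □) = (pR, a, L) → [pR]□ababbbb

The machine reaches the reject state pR and halts.

After 2 steps, the tape (ignoring leading/trailing blanks) is: ababbbb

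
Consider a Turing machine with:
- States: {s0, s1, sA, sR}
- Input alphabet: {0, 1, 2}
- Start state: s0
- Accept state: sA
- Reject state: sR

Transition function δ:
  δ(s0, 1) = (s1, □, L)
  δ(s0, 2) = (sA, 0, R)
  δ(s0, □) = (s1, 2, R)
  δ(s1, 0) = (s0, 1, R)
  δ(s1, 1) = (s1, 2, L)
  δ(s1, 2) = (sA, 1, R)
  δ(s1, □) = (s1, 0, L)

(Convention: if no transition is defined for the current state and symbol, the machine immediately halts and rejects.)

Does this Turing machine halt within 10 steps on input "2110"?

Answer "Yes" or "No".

Execution trace:
Initial: [s0]2110
Step 1: δ(s0, 2) = (sA, 0, R) → 0[sA]110

The machine reaches the accept state sA and halts.
The machine halted after 1 step (within the 10-step bound).

Answer: Yes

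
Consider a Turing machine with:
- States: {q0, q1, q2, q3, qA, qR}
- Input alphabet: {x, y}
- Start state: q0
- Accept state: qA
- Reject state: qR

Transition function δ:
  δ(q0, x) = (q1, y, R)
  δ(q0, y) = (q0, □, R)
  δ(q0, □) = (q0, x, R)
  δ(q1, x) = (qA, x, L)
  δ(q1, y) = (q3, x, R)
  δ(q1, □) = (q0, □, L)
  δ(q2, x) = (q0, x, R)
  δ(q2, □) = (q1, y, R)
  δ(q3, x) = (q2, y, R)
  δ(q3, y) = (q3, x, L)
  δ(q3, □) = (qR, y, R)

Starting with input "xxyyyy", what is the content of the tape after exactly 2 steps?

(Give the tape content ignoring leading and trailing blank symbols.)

Execution trace:
Initial: [q0]xxyyyy
Step 1: δ(q0, x) = (q1, y, R) → y[q1]xyyyy
Step 2: δ(q1, x) = (qA, x, L) → [qA]yxyyyy

The machine reaches the accept state qA and halts.

After 2 steps, the tape (ignoring leading/trailing blanks) is: yxyyyy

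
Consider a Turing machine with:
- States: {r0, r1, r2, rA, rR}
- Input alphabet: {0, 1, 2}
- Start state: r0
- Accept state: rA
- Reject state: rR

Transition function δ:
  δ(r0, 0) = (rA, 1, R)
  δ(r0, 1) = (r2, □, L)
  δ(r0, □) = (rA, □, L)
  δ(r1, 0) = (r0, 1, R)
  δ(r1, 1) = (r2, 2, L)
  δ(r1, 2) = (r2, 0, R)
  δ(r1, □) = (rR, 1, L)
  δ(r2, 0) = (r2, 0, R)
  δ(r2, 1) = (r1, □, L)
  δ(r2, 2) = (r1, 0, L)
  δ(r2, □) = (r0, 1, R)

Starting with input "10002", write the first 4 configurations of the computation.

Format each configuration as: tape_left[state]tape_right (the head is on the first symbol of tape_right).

Transitions applied:
Step 1: δ(r0, 1) = (r2, □, L)
Step 2: δ(r2, □) = (r0, 1, R)
Step 3: δ(r0, □) = (rA, □, L)

The first 4 configurations are:
[r0]10002 ⊢ [r2]□□0002 ⊢ 1[r0]□0002 ⊢ [rA]1□0002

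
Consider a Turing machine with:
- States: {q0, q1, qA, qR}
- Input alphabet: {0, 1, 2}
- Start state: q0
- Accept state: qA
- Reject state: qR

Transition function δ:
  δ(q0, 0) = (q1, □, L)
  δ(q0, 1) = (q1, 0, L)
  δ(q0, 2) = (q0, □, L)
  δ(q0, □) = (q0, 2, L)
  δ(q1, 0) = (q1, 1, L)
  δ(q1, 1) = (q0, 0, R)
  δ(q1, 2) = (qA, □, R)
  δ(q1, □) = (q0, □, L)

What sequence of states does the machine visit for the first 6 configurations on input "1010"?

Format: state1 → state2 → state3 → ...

Execution trace:
Initial: [q0]1010
Step 1: δ(q0, 1) = (q1, 0, L) → [q1]□0010
Step 2: δ(q1, □) = (q0, □, L) → [q0]□□0010
Step 3: δ(q0, □) = (q0, 2, L) → [q0]□2□0010
Step 4: δ(q0, □) = (q0, 2, L) → [q0]□22□0010
Step 5: δ(q0, □) = (q0, 2, L) → [q0]□222□0010

State sequence: q0 → q1 → q0 → q0 → q0 → q0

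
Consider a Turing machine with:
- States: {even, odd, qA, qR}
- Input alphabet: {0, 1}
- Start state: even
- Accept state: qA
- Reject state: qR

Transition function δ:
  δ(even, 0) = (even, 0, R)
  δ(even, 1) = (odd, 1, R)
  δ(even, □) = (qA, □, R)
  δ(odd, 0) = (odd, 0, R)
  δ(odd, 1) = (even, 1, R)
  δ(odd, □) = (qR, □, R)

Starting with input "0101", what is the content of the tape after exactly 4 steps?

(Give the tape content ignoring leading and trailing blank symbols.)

Execution trace:
Initial: [even]0101
Step 1: δ(even, 0) = (even, 0, R) → 0[even]101
Step 2: δ(even, 1) = (odd, 1, R) → 01[odd]01
Step 3: δ(odd, 0) = (odd, 0, R) → 010[odd]1
Step 4: δ(odd, 1) = (even, 1, R) → 0101[even]□

After 4 steps, the tape (ignoring leading/trailing blanks) is: 0101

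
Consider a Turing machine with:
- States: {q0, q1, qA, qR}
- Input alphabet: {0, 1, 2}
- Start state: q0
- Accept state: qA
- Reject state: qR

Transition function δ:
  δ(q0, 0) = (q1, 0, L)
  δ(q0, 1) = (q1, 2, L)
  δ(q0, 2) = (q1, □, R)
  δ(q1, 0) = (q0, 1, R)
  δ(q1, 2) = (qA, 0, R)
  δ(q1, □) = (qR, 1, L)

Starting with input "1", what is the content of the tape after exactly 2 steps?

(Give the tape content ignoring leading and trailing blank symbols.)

Execution trace:
Initial: [q0]1
Step 1: δ(q0, 1) = (q1, 2, L) → [q1]□2
Step 2: δ(q1, □) = (qR, 1, L) → [qR]□12

The machine reaches the reject state qR and halts.

After 2 steps, the tape (ignoring leading/trailing blanks) is: 12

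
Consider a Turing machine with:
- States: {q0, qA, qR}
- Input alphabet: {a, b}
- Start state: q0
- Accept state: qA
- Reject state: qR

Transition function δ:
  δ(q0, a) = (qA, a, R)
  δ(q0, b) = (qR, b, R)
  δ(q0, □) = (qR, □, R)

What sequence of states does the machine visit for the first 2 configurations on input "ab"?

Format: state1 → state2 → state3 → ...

Execution trace:
Initial: [q0]ab
Step 1: δ(q0, a) = (qA, a, R) → a[qA]b

The machine reaches the accept state qA and halts.

State sequence: q0 → qA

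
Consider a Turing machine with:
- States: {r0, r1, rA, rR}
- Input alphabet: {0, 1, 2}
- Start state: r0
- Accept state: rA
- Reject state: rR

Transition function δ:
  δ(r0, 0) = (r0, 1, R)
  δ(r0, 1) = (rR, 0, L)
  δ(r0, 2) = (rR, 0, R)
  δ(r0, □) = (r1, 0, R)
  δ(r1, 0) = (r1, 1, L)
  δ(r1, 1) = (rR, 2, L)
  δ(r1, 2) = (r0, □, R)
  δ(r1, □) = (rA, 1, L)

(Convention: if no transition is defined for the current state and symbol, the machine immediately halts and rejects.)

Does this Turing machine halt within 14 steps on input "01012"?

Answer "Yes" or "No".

Execution trace:
Initial: [r0]01012
Step 1: δ(r0, 0) = (r0, 1, R) → 1[r0]1012
Step 2: δ(r0, 1) = (rR, 0, L) → [rR]10012

The machine reaches the reject state rR and halts.
The machine halted after 2 steps (within the 14-step bound).

Answer: Yes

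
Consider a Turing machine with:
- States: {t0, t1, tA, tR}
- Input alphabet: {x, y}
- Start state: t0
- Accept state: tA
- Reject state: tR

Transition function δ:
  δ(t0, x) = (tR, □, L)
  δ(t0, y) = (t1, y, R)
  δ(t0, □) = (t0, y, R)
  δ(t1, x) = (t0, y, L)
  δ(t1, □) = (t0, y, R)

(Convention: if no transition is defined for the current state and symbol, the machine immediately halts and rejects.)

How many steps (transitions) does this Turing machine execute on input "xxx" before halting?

Execution trace:
Initial: [t0]xxx
Step 1: δ(t0, x) = (tR, □, L) → [tR]□□xx

The machine reaches the reject state tR and halts.

The machine executed 1 step before halting.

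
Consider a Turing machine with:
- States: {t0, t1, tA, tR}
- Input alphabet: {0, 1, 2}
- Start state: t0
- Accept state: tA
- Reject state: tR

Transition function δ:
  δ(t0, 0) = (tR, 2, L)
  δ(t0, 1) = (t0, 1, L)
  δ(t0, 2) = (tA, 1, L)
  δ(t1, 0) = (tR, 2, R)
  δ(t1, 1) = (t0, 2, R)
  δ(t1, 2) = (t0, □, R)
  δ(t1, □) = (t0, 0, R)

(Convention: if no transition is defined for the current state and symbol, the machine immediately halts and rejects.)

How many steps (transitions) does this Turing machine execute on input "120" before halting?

Execution trace:
Initial: [t0]120
Step 1: δ(t0, 1) = (t0, 1, L) → [t0]□120

No transition is defined for δ(t0, □). By convention the machine halts and rejects.

The machine executed 1 step before halting.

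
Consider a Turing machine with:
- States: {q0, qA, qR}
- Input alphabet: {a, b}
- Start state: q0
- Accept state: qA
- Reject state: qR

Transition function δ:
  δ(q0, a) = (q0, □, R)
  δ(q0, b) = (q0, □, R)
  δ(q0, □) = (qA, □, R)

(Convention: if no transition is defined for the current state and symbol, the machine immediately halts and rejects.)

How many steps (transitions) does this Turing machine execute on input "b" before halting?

Execution trace:
Initial: [q0]b
Step 1: δ(q0, b) = (q0, □, R) → □[q0]□
Step 2: δ(q0, □) = (qA, □, R) → □□[qA]□

The machine reaches the accept state qA and halts.

The machine executed 2 steps before halting.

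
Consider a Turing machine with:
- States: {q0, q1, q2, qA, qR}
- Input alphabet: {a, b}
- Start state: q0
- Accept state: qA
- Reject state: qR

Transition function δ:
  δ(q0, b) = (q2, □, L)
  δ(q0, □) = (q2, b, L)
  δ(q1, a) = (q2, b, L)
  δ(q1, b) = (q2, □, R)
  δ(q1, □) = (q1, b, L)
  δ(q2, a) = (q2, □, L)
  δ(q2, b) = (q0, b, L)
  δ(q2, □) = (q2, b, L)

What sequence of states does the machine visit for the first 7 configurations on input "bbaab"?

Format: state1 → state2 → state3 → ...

Execution trace:
Initial: [q0]bbaab
Step 1: δ(q0, b) = (q2, □, L) → [q2]□□baab
Step 2: δ(q2, □) = (q2, b, L) → [q2]□b□baab
Step 3: δ(q2, □) = (q2, b, L) → [q2]□bb□baab
Step 4: δ(q2, □) = (q2, b, L) → [q2]□bbb□baab
Step 5: δ(q2, □) = (q2, b, L) → [q2]□bbbb□baab
Step 6: δ(q2, □) = (q2, b, L) → [q2]□bbbbb□baab

State sequence: q0 → q2 → q2 → q2 → q2 → q2 → q2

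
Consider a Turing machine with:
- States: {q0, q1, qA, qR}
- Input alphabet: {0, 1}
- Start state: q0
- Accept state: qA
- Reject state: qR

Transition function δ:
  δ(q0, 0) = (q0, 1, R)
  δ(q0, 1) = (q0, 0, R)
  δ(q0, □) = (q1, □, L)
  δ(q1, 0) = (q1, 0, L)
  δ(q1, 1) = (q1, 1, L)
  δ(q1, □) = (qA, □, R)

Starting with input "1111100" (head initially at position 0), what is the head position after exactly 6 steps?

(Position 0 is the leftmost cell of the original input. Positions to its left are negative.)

Execution trace (head position shown):
Step 0: [q0]1111100  (head at position 0)
Step 1: move right → 0[q0]111100  (head at position 1)
Step 2: move right → 00[q0]11100  (head at position 2)
Step 3: move right → 000[q0]1100  (head at position 3)
Step 4: move right → 0000[q0]100  (head at position 4)
Step 5: move right → 00000[q0]00  (head at position 5)
Step 6: move right → 000001[q0]0  (head at position 6)

After 6 steps, the head is at position 6.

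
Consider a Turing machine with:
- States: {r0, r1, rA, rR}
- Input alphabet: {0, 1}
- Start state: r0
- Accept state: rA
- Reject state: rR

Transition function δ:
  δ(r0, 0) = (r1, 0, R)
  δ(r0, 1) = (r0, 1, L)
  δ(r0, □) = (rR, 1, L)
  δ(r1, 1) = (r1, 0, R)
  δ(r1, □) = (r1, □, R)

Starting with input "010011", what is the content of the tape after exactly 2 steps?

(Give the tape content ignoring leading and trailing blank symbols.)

Execution trace:
Initial: [r0]010011
Step 1: δ(r0, 0) = (r1, 0, R) → 0[r1]10011
Step 2: δ(r1, 1) = (r1, 0, R) → 00[r1]0011

No transition is defined for δ(r1, 0). By convention the machine halts and rejects.

After 2 steps, the tape (ignoring leading/trailing blanks) is: 000011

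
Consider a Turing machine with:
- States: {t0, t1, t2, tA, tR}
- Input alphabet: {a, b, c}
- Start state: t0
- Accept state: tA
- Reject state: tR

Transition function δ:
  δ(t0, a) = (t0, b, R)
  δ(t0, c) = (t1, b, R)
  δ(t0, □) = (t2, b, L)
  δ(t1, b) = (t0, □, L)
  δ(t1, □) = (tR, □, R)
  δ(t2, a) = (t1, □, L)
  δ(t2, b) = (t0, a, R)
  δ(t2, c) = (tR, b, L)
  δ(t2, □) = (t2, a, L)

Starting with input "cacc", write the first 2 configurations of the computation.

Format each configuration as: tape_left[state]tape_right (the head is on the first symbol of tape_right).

Transitions applied:
Step 1: δ(t0, c) = (t1, b, R)

The first 2 configurations are:
[t0]cacc ⊢ b[t1]acc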